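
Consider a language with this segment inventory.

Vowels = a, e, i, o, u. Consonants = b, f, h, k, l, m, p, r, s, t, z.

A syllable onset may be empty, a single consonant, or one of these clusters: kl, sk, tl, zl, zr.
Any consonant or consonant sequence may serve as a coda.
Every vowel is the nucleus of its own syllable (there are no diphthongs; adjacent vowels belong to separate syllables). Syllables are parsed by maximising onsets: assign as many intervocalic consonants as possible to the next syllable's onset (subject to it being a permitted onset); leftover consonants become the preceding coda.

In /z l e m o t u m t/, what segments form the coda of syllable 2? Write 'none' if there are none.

Vowels present: e, o, u; each is a nucleus, giving 3 syllables.
σ1/σ2 boundary: /m/ is a single consonant, so it becomes the next onset.
σ2/σ3 boundary: /t/ is a single consonant, so it becomes the next onset.
Result: zle.mo.tumt.
Syllable 2 is /mo/: onset /m/, nucleus /o/, coda ∅.

none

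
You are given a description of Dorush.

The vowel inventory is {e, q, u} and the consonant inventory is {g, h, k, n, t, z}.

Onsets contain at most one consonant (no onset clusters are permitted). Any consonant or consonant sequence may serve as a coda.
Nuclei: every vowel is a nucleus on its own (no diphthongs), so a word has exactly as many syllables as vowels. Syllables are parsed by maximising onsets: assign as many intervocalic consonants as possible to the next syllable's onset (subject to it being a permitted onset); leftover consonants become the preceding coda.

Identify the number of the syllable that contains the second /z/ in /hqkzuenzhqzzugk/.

Nuclei (vowels): q, u, e, q, u → 5 syllables.
/q…u/ gap (V1→V2): /kz/; trying suffixes from longest down, /z/ is the first permitted one, so coda /k/ | onset /z/.
/u…e/ gap (V2→V3): no consonants, so the boundary falls immediately after /u/.
/e…q/ gap (V3→V4): /nzh/ — longest licit onset from the right is /h/, leaving /nz/ as coda.
/q…u/ gap (V4→V5): /zz/ splits as /z/ + /z/ (/z/ is the longest suffix that is a licit onset).
Putting it together: hqk.zu.enz.hqz.zugk.
The second /z/ is in the coda of syllable 3 (/enz/).

3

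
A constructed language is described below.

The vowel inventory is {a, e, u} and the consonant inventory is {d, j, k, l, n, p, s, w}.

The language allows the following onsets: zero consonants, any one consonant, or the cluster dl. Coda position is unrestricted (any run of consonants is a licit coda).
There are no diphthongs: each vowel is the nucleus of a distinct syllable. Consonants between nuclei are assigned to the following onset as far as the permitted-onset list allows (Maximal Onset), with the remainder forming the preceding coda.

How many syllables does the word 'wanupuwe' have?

Nuclei (vowels): a, u, u, e → 4 syllables.

4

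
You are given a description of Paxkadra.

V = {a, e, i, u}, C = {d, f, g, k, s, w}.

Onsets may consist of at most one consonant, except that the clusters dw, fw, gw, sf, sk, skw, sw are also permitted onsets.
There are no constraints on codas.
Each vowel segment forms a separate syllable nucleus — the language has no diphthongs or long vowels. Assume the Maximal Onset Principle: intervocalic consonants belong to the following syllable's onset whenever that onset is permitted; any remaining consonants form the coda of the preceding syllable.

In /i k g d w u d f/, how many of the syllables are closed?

Nuclei (vowels): i, u → 2 syllables.
σ1/σ2 boundary: /kgdw/ — longest licit onset from the right is /dw/, leaving /kg/ as coda.
Syllabification: ikg.dwudf.
Classifying each syllable: /ikg/ (closed), /dwudf/ (closed).
Closed syllables: 2.

2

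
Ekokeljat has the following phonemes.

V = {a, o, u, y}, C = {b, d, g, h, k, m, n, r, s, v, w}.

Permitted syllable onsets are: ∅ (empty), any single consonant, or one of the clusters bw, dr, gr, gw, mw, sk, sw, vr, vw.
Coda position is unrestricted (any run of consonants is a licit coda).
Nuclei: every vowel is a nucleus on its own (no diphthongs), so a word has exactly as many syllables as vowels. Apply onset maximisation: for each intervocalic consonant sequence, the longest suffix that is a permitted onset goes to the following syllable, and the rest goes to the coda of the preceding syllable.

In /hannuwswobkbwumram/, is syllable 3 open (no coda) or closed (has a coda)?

Nuclei (vowels): a, u, o, u, a → 5 syllables.
/a…u/ gap (V1→V2): cluster /nn/ — the longest permitted-onset suffix is /n/; onset = /n/, preceding coda = /n/.
/u…o/ gap (V2→V3): /wsw/ — longest licit onset from the right is /sw/, leaving /w/ as coda.
/o…u/ gap (V3→V4): /bkbw/ — longest licit onset from the right is /bw/, leaving /bk/ as coda.
/u…a/ gap (V4→V5): /mr/; trying suffixes from longest down, /r/ is the first permitted one, so coda /m/ | onset /r/.
Syllabification: han.nuw.swobk.bwum.ram.
Syllable 3 is /swobk/ with coda /bk/, so it is closed.

closed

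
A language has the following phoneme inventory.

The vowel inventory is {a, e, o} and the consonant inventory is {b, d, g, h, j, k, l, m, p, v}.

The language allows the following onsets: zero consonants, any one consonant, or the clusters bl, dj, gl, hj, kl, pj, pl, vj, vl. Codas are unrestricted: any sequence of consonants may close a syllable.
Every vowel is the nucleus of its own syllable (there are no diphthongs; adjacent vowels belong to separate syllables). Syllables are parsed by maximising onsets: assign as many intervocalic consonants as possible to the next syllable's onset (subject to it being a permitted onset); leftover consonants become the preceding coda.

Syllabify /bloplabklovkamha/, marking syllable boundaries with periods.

blo.plab.klov.kam.ha

Vowels present: o, a, o, a, a; each is a nucleus, giving 5 syllables.
V1 /o/ – V2 /a/: /pl/ is a licit onset in full, so it all attaches to the next syllable.
V2 /a/ – V3 /o/: cluster /bkl/ — the longest permitted-onset suffix is /kl/; onset = /kl/, preceding coda = /b/.
V3 /o/ – V4 /a/: cluster /vk/ — the longest permitted-onset suffix is /k/; onset = /k/, preceding coda = /v/.
V4 /a/ – V5 /a/: /mh/ splits as /m/ + /h/ (/h/ is the longest suffix that is a licit onset).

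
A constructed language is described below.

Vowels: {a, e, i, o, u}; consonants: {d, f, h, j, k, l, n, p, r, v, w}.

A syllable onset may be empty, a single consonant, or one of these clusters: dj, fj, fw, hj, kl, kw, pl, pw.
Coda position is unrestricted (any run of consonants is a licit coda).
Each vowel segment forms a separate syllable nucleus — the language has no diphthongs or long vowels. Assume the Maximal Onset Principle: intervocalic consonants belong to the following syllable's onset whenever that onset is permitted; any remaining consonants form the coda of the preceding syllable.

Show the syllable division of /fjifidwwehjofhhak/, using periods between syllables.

fji.fidw.we.hjofh.hak

Nuclei (vowels): i, i, e, o, a → 5 syllables.
/i…i/ gap (V1→V2): /f/ is a single consonant, so it becomes the next onset.
/i…e/ gap (V2→V3): /dww/ splits as /dw/ + /w/ (/w/ is the longest suffix that is a licit onset).
/e…o/ gap (V3→V4): /hj/ is a licit onset in full, so it all attaches to the next syllable.
/o…a/ gap (V4→V5): /fhh/ — longest licit onset from the right is /h/, leaving /fh/ as coda.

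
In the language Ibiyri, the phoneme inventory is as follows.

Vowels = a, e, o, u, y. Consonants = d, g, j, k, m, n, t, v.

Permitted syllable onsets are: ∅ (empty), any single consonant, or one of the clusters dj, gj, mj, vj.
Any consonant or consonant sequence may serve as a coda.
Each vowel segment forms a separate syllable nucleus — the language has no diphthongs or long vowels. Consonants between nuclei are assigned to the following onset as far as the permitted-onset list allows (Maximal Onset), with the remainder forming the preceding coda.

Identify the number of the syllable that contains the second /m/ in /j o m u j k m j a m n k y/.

The vowels are o, u, a, y — 4 nuclei, so 4 syllables.
σ1/σ2 boundary: /m/ → onset of the next syllable (single consonants are always licit onsets).
σ2/σ3 boundary: /jkmj/; trying suffixes from longest down, /mj/ is the first permitted one, so coda /jk/ | onset /mj/.
σ3/σ4 boundary: /mnk/; trying suffixes from longest down, /k/ is the first permitted one, so coda /mn/ | onset /k/.
Result: jo.mujk.mjamn.ky.
The second /m/ is in the onset of syllable 3 (/mjamn/).

3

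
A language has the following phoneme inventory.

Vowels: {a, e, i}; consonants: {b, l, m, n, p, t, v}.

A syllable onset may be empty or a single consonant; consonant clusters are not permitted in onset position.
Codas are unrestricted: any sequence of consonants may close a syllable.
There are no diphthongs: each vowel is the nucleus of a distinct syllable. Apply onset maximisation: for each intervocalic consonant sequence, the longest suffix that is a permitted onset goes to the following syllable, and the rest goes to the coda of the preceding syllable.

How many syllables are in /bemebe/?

3

Vowels present: e, e, e; each is a nucleus, giving 3 syllables.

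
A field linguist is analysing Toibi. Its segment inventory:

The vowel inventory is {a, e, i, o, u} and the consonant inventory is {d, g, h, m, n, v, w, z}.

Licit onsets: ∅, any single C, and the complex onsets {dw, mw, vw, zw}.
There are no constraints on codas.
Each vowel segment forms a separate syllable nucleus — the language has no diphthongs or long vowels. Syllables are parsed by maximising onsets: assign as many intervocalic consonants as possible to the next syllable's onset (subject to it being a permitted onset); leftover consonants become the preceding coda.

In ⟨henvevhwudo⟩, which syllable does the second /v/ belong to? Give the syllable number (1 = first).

Vowels present: e, e, u, o; each is a nucleus, giving 4 syllables.
σ1/σ2 boundary: /nv/ — longest licit onset from the right is /v/, leaving /n/ as coda.
σ2/σ3 boundary: /vhw/ — longest licit onset from the right is /w/, leaving /vh/ as coda.
σ3/σ4 boundary: just /d/ — single C goes to the following onset.
So the parse is hen.vevh.wu.do.
The second /v/ is in the coda of syllable 2 (/vevh/).

2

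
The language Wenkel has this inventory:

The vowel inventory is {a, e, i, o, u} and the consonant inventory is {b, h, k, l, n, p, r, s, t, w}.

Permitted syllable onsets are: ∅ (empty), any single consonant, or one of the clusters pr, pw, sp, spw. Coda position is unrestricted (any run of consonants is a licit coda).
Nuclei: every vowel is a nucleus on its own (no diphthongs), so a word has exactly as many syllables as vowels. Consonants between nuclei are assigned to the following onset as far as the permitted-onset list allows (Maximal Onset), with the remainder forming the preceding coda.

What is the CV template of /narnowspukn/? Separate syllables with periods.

CVC.CVC.CCVCC

The vowels are a, o, u — 3 nuclei, so 3 syllables.
V1 /a/ – V2 /o/: /rn/ — longest licit onset from the right is /n/, leaving /r/ as coda.
V2 /o/ – V3 /u/: /wsp/ — longest licit onset from the right is /sp/, leaving /w/ as coda.
Result: nar.now.spukn.
Mapping each syllable to C/V: /nar/ → CVC, /now/ → CVC, /spukn/ → CCVCC.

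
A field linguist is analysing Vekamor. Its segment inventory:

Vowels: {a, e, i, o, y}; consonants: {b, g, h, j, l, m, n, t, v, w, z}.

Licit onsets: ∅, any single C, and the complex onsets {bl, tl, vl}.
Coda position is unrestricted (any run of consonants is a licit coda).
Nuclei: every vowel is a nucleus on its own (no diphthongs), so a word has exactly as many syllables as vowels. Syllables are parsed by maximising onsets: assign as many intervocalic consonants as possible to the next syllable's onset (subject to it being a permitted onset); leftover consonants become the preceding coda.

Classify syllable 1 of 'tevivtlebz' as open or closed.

open

The vowels are e, i, e — 3 nuclei, so 3 syllables.
V1 /e/ – V2 /i/: /v/ → onset of the next syllable (single consonants are always licit onsets).
V2 /i/ – V3 /e/: cluster /vtl/ — the longest permitted-onset suffix is /tl/; onset = /tl/, preceding coda = /v/.
Result: te.viv.tlebz.
Syllable 1 is /te/; it ends in its nucleus with no coda, so it is open.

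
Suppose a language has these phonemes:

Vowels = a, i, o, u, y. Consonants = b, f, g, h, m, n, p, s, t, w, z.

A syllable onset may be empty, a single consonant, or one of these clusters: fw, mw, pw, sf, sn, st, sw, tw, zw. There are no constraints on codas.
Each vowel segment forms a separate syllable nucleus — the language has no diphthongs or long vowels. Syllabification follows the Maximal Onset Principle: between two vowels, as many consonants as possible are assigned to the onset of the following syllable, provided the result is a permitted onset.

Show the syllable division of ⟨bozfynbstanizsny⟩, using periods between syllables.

Vowels present: o, y, a, i, y; each is a nucleus, giving 5 syllables.
V1 /o/ – V2 /y/: /zf/ splits as /z/ + /f/ (/f/ is the longest suffix that is a licit onset).
V2 /y/ – V3 /a/: /nbst/; trying suffixes from longest down, /st/ is the first permitted one, so coda /nb/ | onset /st/.
V3 /a/ – V4 /i/: /n/ → onset of the next syllable (single consonants are always licit onsets).
V4 /i/ – V5 /y/: cluster /zsn/ — the longest permitted-onset suffix is /sn/; onset = /sn/, preceding coda = /z/.

boz.fynb.sta.niz.sny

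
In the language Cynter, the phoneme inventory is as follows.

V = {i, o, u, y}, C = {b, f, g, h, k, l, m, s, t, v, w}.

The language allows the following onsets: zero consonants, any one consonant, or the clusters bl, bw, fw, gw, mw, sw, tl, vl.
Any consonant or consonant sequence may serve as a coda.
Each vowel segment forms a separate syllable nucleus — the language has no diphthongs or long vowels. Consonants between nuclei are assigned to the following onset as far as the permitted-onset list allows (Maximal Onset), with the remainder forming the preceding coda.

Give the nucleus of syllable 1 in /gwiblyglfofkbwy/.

i

Vowels present: i, y, o, y; each is a nucleus, giving 4 syllables.
The first nucleus (vowel 1 from the left) is /i/.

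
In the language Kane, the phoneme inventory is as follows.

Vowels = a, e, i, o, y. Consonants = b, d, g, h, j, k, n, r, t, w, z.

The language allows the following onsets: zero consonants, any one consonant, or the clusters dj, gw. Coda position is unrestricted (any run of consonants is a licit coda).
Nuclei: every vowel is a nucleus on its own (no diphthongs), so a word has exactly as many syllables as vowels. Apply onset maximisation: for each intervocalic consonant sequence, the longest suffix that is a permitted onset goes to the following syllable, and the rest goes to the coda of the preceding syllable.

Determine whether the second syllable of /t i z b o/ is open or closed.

Nuclei (vowels): i, o → 2 syllables.
σ1/σ2 boundary: cluster /zb/ — the longest permitted-onset suffix is /b/; onset = /b/, preceding coda = /z/.
So the parse is tiz.bo.
Syllable 2 is /bo/; it ends in its nucleus with no coda, so it is open.

open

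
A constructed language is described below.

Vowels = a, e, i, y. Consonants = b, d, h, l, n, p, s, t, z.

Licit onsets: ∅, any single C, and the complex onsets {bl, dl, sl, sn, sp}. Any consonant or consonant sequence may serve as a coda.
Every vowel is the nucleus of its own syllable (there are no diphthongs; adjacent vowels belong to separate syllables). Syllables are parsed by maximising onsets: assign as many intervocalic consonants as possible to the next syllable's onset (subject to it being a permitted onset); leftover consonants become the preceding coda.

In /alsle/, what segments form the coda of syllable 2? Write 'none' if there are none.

The vowels are a, e — 2 nuclei, so 2 syllables.
/a…e/ gap (V1→V2): /lsl/ — longest licit onset from the right is /sl/, leaving /l/ as coda.
Putting it together: al.sle.
Syllable 2 is /sle/: onset /sl/, nucleus /e/, coda ∅.

none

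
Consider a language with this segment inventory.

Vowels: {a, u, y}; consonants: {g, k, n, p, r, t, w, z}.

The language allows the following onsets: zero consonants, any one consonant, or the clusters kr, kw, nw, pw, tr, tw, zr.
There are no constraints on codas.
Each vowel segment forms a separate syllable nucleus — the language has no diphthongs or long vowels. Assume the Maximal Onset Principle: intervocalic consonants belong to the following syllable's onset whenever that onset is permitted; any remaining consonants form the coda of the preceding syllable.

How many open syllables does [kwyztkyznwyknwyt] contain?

0

The vowels are y, y, y, y — 4 nuclei, so 4 syllables.
V1 /y/ – V2 /y/: /ztk/ splits as /zt/ + /k/ (/k/ is the longest suffix that is a licit onset).
V2 /y/ – V3 /y/: cluster /znw/ — the longest permitted-onset suffix is /nw/; onset = /nw/, preceding coda = /z/.
V3 /y/ – V4 /y/: /knw/; trying suffixes from longest down, /nw/ is the first permitted one, so coda /k/ | onset /nw/.
So the parse is kwyzt.kyz.nwyk.nwyt.
Classifying each syllable: /kwyzt/ (closed), /kyz/ (closed), /nwyk/ (closed), /nwyt/ (closed).
Open syllables: 0.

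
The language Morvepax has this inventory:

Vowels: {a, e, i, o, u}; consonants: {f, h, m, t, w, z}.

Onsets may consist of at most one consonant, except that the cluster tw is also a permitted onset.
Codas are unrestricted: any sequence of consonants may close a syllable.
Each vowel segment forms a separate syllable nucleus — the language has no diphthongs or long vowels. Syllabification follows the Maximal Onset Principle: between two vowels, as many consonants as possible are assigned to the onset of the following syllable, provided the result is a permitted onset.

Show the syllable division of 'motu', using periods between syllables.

mo.tu

Nuclei (vowels): o, u → 2 syllables.
σ1/σ2 boundary: /t/ is a single consonant, so it becomes the next onset.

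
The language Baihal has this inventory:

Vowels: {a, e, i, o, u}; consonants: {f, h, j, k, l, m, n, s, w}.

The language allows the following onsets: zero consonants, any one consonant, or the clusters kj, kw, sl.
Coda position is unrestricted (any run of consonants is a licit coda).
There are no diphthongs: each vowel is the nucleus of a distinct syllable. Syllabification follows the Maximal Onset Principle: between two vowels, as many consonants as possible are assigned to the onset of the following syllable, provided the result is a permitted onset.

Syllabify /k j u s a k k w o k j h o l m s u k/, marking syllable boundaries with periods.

kju.sak.kwokj.holm.suk

The vowels are u, a, o, o, u — 5 nuclei, so 5 syllables.
Between /u/ (V1) and /a/ (V2): just /s/ — single C goes to the following onset.
Between /a/ (V2) and /o/ (V3): /kkw/ splits as /k/ + /kw/ (/kw/ is the longest suffix that is a licit onset).
Between /o/ (V3) and /o/ (V4): /kjh/; trying suffixes from longest down, /h/ is the first permitted one, so coda /kj/ | onset /h/.
Between /o/ (V4) and /u/ (V5): /lms/; trying suffixes from longest down, /s/ is the first permitted one, so coda /lm/ | onset /s/.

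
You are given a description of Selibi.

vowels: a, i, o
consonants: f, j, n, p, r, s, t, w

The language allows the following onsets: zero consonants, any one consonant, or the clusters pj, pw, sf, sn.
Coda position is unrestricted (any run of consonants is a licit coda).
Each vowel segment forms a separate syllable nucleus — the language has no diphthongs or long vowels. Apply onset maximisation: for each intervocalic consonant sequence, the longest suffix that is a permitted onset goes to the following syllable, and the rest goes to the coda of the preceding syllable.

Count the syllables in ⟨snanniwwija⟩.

4

The vowels are a, i, i, a — 4 nuclei, so 4 syllables.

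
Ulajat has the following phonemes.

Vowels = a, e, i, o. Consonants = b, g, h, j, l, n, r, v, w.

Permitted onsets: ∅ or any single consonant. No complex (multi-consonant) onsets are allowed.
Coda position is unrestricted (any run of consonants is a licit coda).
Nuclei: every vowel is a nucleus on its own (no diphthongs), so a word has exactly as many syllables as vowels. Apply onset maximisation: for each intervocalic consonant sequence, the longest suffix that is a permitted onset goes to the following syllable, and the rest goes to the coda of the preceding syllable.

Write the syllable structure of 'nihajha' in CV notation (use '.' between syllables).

The vowels are i, a, a — 3 nuclei, so 3 syllables.
V1 /i/ – V2 /a/: /h/ → onset of the next syllable (single consonants are always licit onsets).
V2 /a/ – V3 /a/: /jh/ — longest licit onset from the right is /h/, leaving /j/ as coda.
Putting it together: ni.haj.ha.
Mapping each syllable to C/V: /ni/ → CV, /haj/ → CVC, /ha/ → CV.

CV.CVC.CV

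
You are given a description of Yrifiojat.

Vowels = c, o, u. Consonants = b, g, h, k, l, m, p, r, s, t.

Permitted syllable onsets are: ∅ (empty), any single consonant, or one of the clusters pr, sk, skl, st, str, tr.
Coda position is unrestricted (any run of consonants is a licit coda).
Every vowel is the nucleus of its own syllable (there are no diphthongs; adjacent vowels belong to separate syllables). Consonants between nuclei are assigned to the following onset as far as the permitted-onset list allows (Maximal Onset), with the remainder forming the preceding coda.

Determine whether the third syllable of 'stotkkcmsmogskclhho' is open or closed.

The vowels are o, c, o, c, o — 5 nuclei, so 5 syllables.
Between /o/ (V1) and /c/ (V2): /tkk/; trying suffixes from longest down, /k/ is the first permitted one, so coda /tk/ | onset /k/.
Between /c/ (V2) and /o/ (V3): /msm/ — longest licit onset from the right is /m/, leaving /ms/ as coda.
Between /o/ (V3) and /c/ (V4): cluster /gsk/ — the longest permitted-onset suffix is /sk/; onset = /sk/, preceding coda = /g/.
Between /c/ (V4) and /o/ (V5): /lhh/ splits as /lh/ + /h/ (/h/ is the longest suffix that is a licit onset).
Putting it together: stotk.kcms.mog.skclh.ho.
Syllable 3 is /mog/ with coda /g/, so it is closed.

closed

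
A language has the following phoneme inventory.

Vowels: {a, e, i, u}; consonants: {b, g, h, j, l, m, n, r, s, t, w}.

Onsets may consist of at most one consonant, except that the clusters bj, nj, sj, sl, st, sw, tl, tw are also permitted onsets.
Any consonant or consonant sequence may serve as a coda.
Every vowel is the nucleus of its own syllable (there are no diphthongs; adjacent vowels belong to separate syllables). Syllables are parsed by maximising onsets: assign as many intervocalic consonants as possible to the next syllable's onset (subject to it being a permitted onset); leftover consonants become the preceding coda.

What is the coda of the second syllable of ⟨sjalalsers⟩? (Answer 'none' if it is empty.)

l

The vowels are a, a, e — 3 nuclei, so 3 syllables.
Between /a/ (V1) and /a/ (V2): /l/ is a single consonant, so it becomes the next onset.
Between /a/ (V2) and /e/ (V3): /ls/ — longest licit onset from the right is /s/, leaving /l/ as coda.
Putting it together: sja.lal.sers.
Syllable 2 is /lal/: onset /l/, nucleus /a/, coda /l/.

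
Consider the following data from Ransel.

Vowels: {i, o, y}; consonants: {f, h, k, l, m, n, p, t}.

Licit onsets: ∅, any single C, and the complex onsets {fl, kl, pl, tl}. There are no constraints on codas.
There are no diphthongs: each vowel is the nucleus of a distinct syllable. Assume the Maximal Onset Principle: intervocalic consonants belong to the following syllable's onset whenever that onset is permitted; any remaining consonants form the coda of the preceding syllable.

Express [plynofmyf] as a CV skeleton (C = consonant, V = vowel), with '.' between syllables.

The vowels are y, o, y — 3 nuclei, so 3 syllables.
σ1/σ2 boundary: just /n/ — single C goes to the following onset.
σ2/σ3 boundary: /fm/; trying suffixes from longest down, /m/ is the first permitted one, so coda /f/ | onset /m/.
Syllabification: ply.nof.myf.
Mapping each syllable to C/V: /ply/ → CCV, /nof/ → CVC, /myf/ → CVC.

CCV.CVC.CVC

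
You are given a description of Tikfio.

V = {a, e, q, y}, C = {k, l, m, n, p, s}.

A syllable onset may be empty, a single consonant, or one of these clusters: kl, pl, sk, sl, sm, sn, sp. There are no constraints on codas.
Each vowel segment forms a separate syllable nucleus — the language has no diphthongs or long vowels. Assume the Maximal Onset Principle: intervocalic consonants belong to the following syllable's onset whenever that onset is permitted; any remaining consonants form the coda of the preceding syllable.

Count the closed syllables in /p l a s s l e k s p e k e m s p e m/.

4

Nuclei (vowels): a, e, e, e, e → 5 syllables.
σ1/σ2 boundary: /ssl/ splits as /s/ + /sl/ (/sl/ is the longest suffix that is a licit onset).
σ2/σ3 boundary: /ksp/; trying suffixes from longest down, /sp/ is the first permitted one, so coda /k/ | onset /sp/.
σ3/σ4 boundary: /k/ is a single consonant, so it becomes the next onset.
σ4/σ5 boundary: /msp/ — longest licit onset from the right is /sp/, leaving /m/ as coda.
Putting it together: plas.slek.spe.kem.spem.
Classifying each syllable: /plas/ (closed), /slek/ (closed), /spe/ (open), /kem/ (closed), /spem/ (closed).
Closed syllables: 4.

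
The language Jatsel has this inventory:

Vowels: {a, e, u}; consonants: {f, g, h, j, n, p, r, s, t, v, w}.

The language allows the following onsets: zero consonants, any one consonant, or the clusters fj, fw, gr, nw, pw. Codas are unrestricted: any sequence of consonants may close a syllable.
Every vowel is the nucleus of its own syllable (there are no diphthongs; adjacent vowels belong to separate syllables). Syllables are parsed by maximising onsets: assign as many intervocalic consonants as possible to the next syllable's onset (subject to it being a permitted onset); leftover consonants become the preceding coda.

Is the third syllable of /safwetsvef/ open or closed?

closed

Nuclei (vowels): a, e, e → 3 syllables.
Between /a/ (V1) and /e/ (V2): /fw/ is a licit onset in full, so it all attaches to the next syllable.
Between /e/ (V2) and /e/ (V3): cluster /tsv/ — the longest permitted-onset suffix is /v/; onset = /v/, preceding coda = /ts/.
Putting it together: sa.fwets.vef.
Syllable 3 is /vef/ with coda /f/, so it is closed.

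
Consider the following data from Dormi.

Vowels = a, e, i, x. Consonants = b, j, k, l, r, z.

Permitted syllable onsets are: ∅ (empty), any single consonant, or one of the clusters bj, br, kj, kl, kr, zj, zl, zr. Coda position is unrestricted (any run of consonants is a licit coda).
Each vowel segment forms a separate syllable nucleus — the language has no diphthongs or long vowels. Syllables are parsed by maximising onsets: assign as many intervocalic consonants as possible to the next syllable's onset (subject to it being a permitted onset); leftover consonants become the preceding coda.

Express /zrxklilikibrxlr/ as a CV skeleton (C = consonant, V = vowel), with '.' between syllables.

Vowels present: x, i, i, i, x; each is a nucleus, giving 5 syllables.
Between /x/ (V1) and /i/ (V2): cluster /kl/ — /kl/ is itself a permitted onset, so the whole cluster goes right; preceding coda = ∅.
Between /i/ (V2) and /i/ (V3): /l/ → onset of the next syllable (single consonants are always licit onsets).
Between /i/ (V3) and /i/ (V4): /k/ is a single consonant, so it becomes the next onset.
Between /i/ (V4) and /x/ (V5): /br/ — entire cluster is a permitted onset → onset /br/, coda ∅.
So the parse is zrx.kli.li.ki.brxlr.
Mapping each syllable to C/V: /zrx/ → CCV, /kli/ → CCV, /li/ → CV, /ki/ → CV, /brxlr/ → CCVCC.

CCV.CCV.CV.CV.CCVCC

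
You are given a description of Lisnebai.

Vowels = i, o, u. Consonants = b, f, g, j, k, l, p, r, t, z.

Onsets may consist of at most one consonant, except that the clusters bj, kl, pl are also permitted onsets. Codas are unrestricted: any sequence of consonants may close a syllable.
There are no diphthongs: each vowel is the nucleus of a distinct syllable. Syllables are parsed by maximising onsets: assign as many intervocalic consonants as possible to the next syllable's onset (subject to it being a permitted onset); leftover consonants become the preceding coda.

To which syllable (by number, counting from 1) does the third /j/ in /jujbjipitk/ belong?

Nuclei (vowels): u, i, i → 3 syllables.
V1 /u/ – V2 /i/: /jbj/ — longest licit onset from the right is /bj/, leaving /j/ as coda.
V2 /i/ – V3 /i/: just /p/ — single C goes to the following onset.
Result: juj.bji.pitk.
The third /j/ is in the onset of syllable 2 (/bji/).

2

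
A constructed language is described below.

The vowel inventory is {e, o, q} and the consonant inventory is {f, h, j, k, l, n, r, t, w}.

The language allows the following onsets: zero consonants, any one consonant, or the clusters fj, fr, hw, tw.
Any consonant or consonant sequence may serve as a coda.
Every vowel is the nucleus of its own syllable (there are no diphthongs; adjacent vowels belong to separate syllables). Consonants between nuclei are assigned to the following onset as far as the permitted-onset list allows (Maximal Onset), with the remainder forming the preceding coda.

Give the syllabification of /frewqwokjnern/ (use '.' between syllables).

Nuclei (vowels): e, q, o, e → 4 syllables.
/e…q/ gap (V1→V2): /w/ → onset of the next syllable (single consonants are always licit onsets).
/q…o/ gap (V2→V3): /w/ → onset of the next syllable (single consonants are always licit onsets).
/o…e/ gap (V3→V4): cluster /kjn/ — the longest permitted-onset suffix is /n/; onset = /n/, preceding coda = /kj/.

fre.wq.wokj.nern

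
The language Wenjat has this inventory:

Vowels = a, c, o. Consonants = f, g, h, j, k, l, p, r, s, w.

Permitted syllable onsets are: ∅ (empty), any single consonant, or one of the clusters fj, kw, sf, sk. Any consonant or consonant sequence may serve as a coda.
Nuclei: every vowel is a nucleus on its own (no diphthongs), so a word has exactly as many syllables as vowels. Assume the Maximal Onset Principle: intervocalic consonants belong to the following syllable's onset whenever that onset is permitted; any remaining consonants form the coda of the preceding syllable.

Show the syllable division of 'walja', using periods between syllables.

The vowels are a, a — 2 nuclei, so 2 syllables.
σ1/σ2 boundary: cluster /lj/ — the longest permitted-onset suffix is /j/; onset = /j/, preceding coda = /l/.

wal.ja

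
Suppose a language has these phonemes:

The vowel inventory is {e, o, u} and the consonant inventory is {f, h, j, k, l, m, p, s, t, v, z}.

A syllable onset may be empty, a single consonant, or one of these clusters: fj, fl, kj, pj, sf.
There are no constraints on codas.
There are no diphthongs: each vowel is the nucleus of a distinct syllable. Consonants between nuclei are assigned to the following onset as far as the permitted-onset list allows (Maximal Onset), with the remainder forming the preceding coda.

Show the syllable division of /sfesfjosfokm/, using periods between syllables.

The vowels are e, o, o — 3 nuclei, so 3 syllables.
σ1/σ2 boundary: /sfj/ — longest licit onset from the right is /fj/, leaving /s/ as coda.
σ2/σ3 boundary: cluster /sf/ — /sf/ is itself a permitted onset, so the whole cluster goes right; preceding coda = ∅.

sfes.fjo.sfokm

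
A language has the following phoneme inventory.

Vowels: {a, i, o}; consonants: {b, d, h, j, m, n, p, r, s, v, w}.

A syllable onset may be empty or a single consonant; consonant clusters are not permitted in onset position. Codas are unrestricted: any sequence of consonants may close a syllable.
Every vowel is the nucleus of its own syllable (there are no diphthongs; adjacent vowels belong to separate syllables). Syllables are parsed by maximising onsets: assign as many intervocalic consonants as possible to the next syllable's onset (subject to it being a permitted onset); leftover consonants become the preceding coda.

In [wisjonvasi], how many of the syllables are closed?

Nuclei (vowels): i, o, a, i → 4 syllables.
/i…o/ gap (V1→V2): /sj/ — longest licit onset from the right is /j/, leaving /s/ as coda.
/o…a/ gap (V2→V3): /nv/; trying suffixes from longest down, /v/ is the first permitted one, so coda /n/ | onset /v/.
/a…i/ gap (V3→V4): just /s/ — single C goes to the following onset.
Result: wis.jon.va.si.
Classifying each syllable: /wis/ (closed), /jon/ (closed), /va/ (open), /si/ (open).
Closed syllables: 2.

2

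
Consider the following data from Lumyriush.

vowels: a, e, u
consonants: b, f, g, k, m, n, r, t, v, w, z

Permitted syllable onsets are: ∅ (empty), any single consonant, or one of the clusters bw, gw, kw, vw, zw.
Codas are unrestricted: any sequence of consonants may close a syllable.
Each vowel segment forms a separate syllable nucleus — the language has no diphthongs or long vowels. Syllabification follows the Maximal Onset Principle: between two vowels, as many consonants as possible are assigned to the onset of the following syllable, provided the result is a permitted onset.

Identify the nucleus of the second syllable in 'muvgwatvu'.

a

Vowels present: u, a, u; each is a nucleus, giving 3 syllables.
The second nucleus (vowel 2 from the left) is /a/.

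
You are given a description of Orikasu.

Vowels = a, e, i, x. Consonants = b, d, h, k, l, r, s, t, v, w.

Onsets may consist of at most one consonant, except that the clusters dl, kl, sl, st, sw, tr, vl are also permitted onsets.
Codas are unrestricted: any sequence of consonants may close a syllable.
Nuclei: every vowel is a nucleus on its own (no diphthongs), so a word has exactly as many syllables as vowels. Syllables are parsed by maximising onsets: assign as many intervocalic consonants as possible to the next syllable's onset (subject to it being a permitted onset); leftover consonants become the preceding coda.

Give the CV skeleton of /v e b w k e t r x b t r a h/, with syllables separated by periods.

The vowels are e, e, x, a — 4 nuclei, so 4 syllables.
σ1/σ2 boundary: cluster /bwk/ — the longest permitted-onset suffix is /k/; onset = /k/, preceding coda = /bw/.
σ2/σ3 boundary: cluster /tr/ — /tr/ is itself a permitted onset, so the whole cluster goes right; preceding coda = ∅.
σ3/σ4 boundary: /btr/ splits as /b/ + /tr/ (/tr/ is the longest suffix that is a licit onset).
Result: vebw.ke.trxb.trah.
Mapping each syllable to C/V: /vebw/ → CVCC, /ke/ → CV, /trxb/ → CCVC, /trah/ → CCVC.

CVCC.CV.CCVC.CCVC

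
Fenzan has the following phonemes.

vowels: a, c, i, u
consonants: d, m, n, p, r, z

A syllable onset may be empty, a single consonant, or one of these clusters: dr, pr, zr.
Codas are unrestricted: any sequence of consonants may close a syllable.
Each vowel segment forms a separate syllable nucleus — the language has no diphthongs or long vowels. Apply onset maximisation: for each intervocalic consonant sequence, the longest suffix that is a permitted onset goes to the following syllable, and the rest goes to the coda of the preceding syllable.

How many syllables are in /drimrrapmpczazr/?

4

Vowels present: i, a, c, a; each is a nucleus, giving 4 syllables.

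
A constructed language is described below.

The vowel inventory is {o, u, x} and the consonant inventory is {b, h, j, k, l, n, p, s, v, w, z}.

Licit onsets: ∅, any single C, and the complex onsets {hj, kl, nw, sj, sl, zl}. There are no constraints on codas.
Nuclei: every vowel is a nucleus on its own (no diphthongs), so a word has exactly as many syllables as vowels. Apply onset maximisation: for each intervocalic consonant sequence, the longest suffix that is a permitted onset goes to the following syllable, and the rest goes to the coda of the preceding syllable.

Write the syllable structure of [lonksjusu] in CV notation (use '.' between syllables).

The vowels are o, u, u — 3 nuclei, so 3 syllables.
Between /o/ (V1) and /u/ (V2): /nksj/ — longest licit onset from the right is /sj/, leaving /nk/ as coda.
Between /u/ (V2) and /u/ (V3): just /s/ — single C goes to the following onset.
Putting it together: lonk.sju.su.
Mapping each syllable to C/V: /lonk/ → CVCC, /sju/ → CCV, /su/ → CV.

CVCC.CCV.CV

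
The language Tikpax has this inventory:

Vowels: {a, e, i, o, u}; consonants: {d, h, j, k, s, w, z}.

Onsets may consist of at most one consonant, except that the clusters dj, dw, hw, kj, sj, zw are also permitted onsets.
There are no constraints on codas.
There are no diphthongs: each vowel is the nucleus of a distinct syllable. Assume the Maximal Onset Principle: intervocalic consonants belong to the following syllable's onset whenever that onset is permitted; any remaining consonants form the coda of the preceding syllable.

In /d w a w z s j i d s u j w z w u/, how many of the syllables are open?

1

Vowels present: a, i, u, u; each is a nucleus, giving 4 syllables.
/a…i/ gap (V1→V2): cluster /wzsj/ — the longest permitted-onset suffix is /sj/; onset = /sj/, preceding coda = /wz/.
/i…u/ gap (V2→V3): cluster /ds/ — the longest permitted-onset suffix is /s/; onset = /s/, preceding coda = /d/.
/u…u/ gap (V3→V4): /jwzw/ splits as /jw/ + /zw/ (/zw/ is the longest suffix that is a licit onset).
Syllabification: dwawz.sjid.sujw.zwu.
Classifying each syllable: /dwawz/ (closed), /sjid/ (closed), /sujw/ (closed), /zwu/ (open).
Open syllables: 1.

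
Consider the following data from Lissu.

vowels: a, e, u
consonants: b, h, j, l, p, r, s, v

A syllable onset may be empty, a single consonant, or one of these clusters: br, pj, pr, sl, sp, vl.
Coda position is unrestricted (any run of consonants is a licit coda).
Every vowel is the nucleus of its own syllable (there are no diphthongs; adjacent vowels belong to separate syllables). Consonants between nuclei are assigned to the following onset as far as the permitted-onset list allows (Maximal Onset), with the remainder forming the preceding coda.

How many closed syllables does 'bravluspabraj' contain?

Vowels present: a, u, a, a; each is a nucleus, giving 4 syllables.
V1 /a/ – V2 /u/: /vl/ — entire cluster is a permitted onset → onset /vl/, coda ∅.
V2 /u/ – V3 /a/: cluster /sp/ — /sp/ is itself a permitted onset, so the whole cluster goes right; preceding coda = ∅.
V3 /a/ – V4 /a/: /br/ — entire cluster is a permitted onset → onset /br/, coda ∅.
Syllabification: bra.vlu.spa.braj.
Classifying each syllable: /bra/ (open), /vlu/ (open), /spa/ (open), /braj/ (closed).
Closed syllables: 1.

1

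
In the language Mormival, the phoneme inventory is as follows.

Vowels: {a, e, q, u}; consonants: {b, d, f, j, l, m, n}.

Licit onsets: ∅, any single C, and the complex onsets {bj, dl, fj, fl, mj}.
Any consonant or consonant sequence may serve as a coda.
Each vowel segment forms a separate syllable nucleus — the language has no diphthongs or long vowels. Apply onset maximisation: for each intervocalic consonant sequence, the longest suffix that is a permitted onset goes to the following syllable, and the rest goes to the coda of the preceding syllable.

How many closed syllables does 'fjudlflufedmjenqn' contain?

Vowels present: u, u, e, e, q; each is a nucleus, giving 5 syllables.
V1 /u/ – V2 /u/: /dlfl/ — longest licit onset from the right is /fl/, leaving /dl/ as coda.
V2 /u/ – V3 /e/: just /f/ — single C goes to the following onset.
V3 /e/ – V4 /e/: /dmj/ — longest licit onset from the right is /mj/, leaving /d/ as coda.
V4 /e/ – V5 /q/: just /n/ — single C goes to the following onset.
Syllabification: fjudl.flu.fed.mje.nqn.
Classifying each syllable: /fjudl/ (closed), /flu/ (open), /fed/ (closed), /mje/ (open), /nqn/ (closed).
Closed syllables: 3.

3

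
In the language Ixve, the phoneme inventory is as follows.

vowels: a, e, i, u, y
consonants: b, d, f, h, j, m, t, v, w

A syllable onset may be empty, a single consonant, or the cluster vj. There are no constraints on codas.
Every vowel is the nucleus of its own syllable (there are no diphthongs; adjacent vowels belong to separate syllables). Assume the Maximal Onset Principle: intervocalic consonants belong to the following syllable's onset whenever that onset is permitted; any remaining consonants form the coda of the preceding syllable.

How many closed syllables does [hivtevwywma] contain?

Nuclei (vowels): i, e, y, a → 4 syllables.
σ1/σ2 boundary: /vt/ splits as /v/ + /t/ (/t/ is the longest suffix that is a licit onset).
σ2/σ3 boundary: /vw/ splits as /v/ + /w/ (/w/ is the longest suffix that is a licit onset).
σ3/σ4 boundary: /wm/ — longest licit onset from the right is /m/, leaving /w/ as coda.
Result: hiv.tev.wyw.ma.
Classifying each syllable: /hiv/ (closed), /tev/ (closed), /wyw/ (closed), /ma/ (open).
Closed syllables: 3.

3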